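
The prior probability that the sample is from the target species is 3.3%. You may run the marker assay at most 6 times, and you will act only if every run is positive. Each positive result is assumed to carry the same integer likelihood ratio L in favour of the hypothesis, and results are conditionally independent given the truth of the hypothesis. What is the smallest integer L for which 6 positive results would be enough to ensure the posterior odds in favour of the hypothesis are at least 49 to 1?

4

Prior odds = 0.033/0.967 = 33/967.
Target odds = 49.
Need L⁶ ≥ 49 ÷ (33/967) = 47383/33.
3⁶ = 729 < 47383/33 ≤ 4096 = 4⁶, so L = 4.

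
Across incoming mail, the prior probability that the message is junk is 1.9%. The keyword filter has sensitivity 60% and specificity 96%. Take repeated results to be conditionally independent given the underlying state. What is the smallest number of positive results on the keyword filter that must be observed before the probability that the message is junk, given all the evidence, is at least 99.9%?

5

Prior odds = 0.019/0.981 = 19/981.
False-positive rate = 1 − 0.96 = 0.04; likelihood ratio of a positive = 0.6/0.04 = 15.
Target posterior odds = 0.999/0.001 = 999.
Require 15ⁿ ≥ 999 ÷ (19/981) = 980019/19.
15⁴ = 50625 falls short of 980019/19 but 15⁵ = 759375 reaches it, so n = 5.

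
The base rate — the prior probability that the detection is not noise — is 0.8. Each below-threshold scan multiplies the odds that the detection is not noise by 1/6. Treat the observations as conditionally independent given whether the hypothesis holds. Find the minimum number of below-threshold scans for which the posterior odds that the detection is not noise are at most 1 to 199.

4

Prior odds = 0.8/0.2 = 4.
Likelihood ratio per below-threshold scan = 1/6.
Target odds = 1/199.
Require (1/6)ⁿ ≤ 1/199 ÷ 4 = 1/796.
(1/6)³ = 1/216 is still above 1/796 but (1/6)⁴ = 1/1296 is at or below it, so n = 4.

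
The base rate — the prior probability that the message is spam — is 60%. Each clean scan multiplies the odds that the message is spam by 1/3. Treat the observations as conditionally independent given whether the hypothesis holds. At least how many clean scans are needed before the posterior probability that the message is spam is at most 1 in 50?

Prior odds: 0.6 ÷ 0.4 = 1.5.
Likelihood ratio per clean scan = 1/3.
Target odds: 0.02 ÷ 0.98 = 1/49.
Require (1/3)ⁿ ≤ 1/49 ÷ 1.5 = 2/147.
(1/3)³ = 1/27 is still above 2/147 but (1/3)⁴ = 1/81 is at or below it, so n = 4.

4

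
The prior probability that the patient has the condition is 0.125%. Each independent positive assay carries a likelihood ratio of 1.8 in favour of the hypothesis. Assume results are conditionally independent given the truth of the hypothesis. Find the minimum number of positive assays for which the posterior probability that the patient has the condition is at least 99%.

Prior odds: 0.00125 ÷ 0.99875 = 1/799.
Likelihood ratio per positive assay = 1.8.
Target posterior odds = 0.99/0.01 = 99.
Require 1.8ⁿ ≥ 99 ÷ (1/799) = 79101.
1.8¹⁹ ≈70823.5 falls short of 79101 but 1.8²⁰ ≈127482 reaches it, so n = 20.

20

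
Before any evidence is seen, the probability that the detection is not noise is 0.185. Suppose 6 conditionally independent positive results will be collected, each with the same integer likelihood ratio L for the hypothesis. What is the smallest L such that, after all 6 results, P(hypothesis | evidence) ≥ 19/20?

Prior odds = 0.185/0.815 = 37/163.
Target odds = 0.95/0.05 = 19.
Need L⁶ ≥ 19 ÷ (37/163) = 3097/37.
2⁶ = 64 < 3097/37 ≤ 729 = 3⁶, so L = 3.

3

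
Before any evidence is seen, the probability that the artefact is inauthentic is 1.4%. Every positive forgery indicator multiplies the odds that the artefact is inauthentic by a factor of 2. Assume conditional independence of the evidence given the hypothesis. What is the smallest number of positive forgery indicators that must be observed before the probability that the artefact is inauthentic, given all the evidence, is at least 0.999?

Prior odds: 0.014 ÷ 0.986 = 7/493.
Likelihood ratio per positive forgery indicator = 2.
Target posterior odds = 0.999/0.001 = 999.
Need (7/493) × 2ⁿ ≥ 999, i.e. 2ⁿ ≥ 492507/7.
2¹⁶ = 65536 falls short of 492507/7 but 2¹⁷ = 131072 reaches it, so n = 17.

17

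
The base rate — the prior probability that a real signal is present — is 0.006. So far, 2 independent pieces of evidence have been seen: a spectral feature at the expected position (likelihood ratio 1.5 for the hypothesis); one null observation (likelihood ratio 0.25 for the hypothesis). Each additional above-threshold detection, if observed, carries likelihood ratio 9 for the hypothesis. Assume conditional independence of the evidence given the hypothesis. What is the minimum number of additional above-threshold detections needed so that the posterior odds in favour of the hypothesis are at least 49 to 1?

5

Prior odds = 0.006/0.994 = 3/497.
Combined Bayes factor of the evidence already in hand = 1.5 × 0.25 = 0.375.
Odds after that evidence = (3/497) × 0.375 = 9/3976.
Target odds = 49.
Need 9ⁿ ≥ 49 ÷ (9/3976) = 194824/9.
9⁴ = 6561 falls short of 194824/9 but 9⁵ = 59049 reaches it, so n = 5.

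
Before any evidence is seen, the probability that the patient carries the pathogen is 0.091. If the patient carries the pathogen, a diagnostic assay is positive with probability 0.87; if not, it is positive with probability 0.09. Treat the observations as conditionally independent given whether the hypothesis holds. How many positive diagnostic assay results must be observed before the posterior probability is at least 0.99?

Prior odds: 0.091 ÷ 0.909 = 91/909.
Likelihood ratio of a positive = 0.87/0.09 = 29/3.
Target odds: 0.99 ÷ 0.01 = 99.
Need (91/909) × (29/3)ⁿ ≥ 99, i.e. (29/3)ⁿ ≥ 89991/91.
(29/3)³ = 24389/27 falls short of 89991/91 but (29/3)⁴ = 707281/81 reaches it, so n = 4.

4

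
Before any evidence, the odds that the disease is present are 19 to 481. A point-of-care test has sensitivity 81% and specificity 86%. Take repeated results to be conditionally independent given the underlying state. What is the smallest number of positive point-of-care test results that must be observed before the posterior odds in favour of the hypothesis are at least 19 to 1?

4

Prior odds = 19/481.
False-positive rate = 1 − 0.86 = 0.14; likelihood ratio of a positive = 0.81/0.14 = 81/14.
Target odds = 19.
Need (19/481) × (81/14)ⁿ ≥ 19, i.e. (81/14)ⁿ ≥ 481.
(81/14)³ = 531441/2744 falls short of 481 but (81/14)⁴ = 43046721/38416 reaches it, so n = 4.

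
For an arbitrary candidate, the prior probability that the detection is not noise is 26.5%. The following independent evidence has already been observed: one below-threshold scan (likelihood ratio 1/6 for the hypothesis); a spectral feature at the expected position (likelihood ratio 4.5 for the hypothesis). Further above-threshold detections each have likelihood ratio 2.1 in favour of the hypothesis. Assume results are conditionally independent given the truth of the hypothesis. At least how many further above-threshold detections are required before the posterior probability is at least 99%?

Prior odds = 0.265/0.735 = 53/147.
Combined Bayes factor of the evidence already in hand = (1/6) × 4.5 = 0.75.
Odds after that evidence = (53/147) × 0.75 = 53/196.
Target odds = 0.99/0.01 = 99.
Need 2.1ⁿ ≥ 99 ÷ (53/196) = 19404/53.
2.1⁷ ≈180.109 falls short of 19404/53 but 2.1⁸ ≈378.229 reaches it, so n = 8.

8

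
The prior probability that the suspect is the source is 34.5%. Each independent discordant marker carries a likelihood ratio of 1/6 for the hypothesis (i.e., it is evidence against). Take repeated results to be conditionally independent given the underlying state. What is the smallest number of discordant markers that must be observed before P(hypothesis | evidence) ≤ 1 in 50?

Prior odds = 0.345/0.655 = 69/131.
Likelihood ratio per discordant marker = 1/6.
Target posterior odds = 0.02/0.98 = 1/49.
Require (1/6)ⁿ ≤ 1/49 ÷ (69/131) = 131/3381.
(1/6)¹ = 1/6 is still above 131/3381 but (1/6)² = 1/36 is at or below it, so n = 2.

2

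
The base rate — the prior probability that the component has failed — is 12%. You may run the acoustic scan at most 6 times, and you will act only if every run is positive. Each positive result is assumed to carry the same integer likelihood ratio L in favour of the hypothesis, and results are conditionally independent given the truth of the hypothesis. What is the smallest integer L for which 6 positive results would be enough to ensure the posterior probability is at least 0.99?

Prior odds = 0.12/0.88 = 3/22.
Target odds = 0.99/0.01 = 99.
Need L⁶ ≥ 99 ÷ (3/22) = 726.
2⁶ = 64 < 726 ≤ 729 = 3⁶, so L = 3.

3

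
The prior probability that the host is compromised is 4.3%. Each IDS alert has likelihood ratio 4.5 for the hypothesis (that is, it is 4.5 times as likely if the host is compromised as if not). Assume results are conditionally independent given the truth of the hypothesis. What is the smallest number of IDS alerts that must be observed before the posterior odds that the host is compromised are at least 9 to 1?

4

Prior odds = 0.043/0.957 = 43/957.
Likelihood ratio per IDS alert = 4.5.
Target odds = 9.
Need (43/957) × 4.5ⁿ ≥ 9, i.e. 4.5ⁿ ≥ 8613/43.
4.5³ = 91.125 falls short of 8613/43 but 4.5⁴ = 410.0625 reaches it, so n = 4.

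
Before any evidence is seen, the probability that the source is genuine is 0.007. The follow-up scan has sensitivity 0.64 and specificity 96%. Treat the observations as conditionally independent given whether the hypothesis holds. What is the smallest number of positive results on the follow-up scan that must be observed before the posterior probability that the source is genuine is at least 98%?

Prior odds: 0.007 ÷ 0.993 = 7/993.
False-positive rate = 1 − 0.96 = 0.04; likelihood ratio of a positive = 0.64/0.04 = 16.
Target odds: 0.98 ÷ 0.02 = 49.
Require 16ⁿ ≥ 49 ÷ (7/993) = 6951.
16³ = 4096 falls short of 6951 but 16⁴ = 65536 reaches it, so n = 4.

4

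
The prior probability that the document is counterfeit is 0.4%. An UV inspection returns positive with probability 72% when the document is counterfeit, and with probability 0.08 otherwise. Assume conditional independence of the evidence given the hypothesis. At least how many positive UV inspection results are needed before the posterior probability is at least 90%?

4

Prior odds: 0.004 ÷ 0.996 = 1/249.
Likelihood ratio of a positive result = 0.72/0.08 = 9.
Target odds: 0.9 ÷ 0.1 = 9.
Require 9ⁿ ≥ 9 ÷ (1/249) = 2241.
9³ = 729 falls short of 2241 but 9⁴ = 6561 reaches it, so n = 4.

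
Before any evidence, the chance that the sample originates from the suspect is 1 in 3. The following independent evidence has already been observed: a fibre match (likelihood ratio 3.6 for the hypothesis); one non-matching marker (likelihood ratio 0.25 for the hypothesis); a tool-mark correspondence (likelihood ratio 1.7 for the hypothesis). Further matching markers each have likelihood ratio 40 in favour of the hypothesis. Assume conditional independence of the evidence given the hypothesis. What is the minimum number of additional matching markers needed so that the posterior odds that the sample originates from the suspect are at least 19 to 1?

1

Prior odds = (1/3)/(2/3) = 0.5.
Combined Bayes factor of the evidence already in hand = 3.6 × 0.25 × 1.7 = 1.53.
Odds after that evidence = 0.5 × 1.53 = 0.765.
Target odds = 19.
Need 40ⁿ ≥ 19 ÷ 0.765 = 3800/153.
40¹ = 40, which meets the required 3800/153; so n = 1.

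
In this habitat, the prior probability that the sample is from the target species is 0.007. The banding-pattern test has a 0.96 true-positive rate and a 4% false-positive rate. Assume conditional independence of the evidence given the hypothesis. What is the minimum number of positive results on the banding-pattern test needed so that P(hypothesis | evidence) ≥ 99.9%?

Prior odds: 0.007 ÷ 0.993 = 7/993.
Likelihood ratio of a positive result = 0.96/0.04 = 24.
Target posterior odds = 0.999/0.001 = 999.
Require 24ⁿ ≥ 999 ÷ (7/993) = 992007/7.
24³ = 13824 falls short of 992007/7 but 24⁴ = 331776 reaches it, so n = 4.

4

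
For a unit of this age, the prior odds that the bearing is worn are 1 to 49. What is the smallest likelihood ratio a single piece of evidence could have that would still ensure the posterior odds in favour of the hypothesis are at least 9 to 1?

Prior odds = 1/49.
Target odds = 9.
Required Bayes factor = 9 ÷ (1/49) = 441.

441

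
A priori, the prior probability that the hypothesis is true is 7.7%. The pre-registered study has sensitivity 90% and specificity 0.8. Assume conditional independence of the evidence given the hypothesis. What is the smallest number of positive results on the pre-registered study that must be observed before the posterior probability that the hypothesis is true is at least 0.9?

Prior odds: 0.077 ÷ 0.923 = 77/923.
False-positive rate = 1 − 0.8 = 0.2; likelihood ratio of a positive = 0.9/0.2 = 4.5.
Target odds: 0.9 ÷ 0.1 = 9.
Need (77/923) × 4.5ⁿ ≥ 9, i.e. 4.5ⁿ ≥ 8307/77.
4.5³ = 91.125 falls short of 8307/77 but 4.5⁴ = 410.0625 reaches it, so n = 4.

4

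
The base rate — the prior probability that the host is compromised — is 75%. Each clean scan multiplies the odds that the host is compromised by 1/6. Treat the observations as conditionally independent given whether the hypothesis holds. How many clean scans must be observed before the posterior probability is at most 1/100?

Prior odds: 0.75 ÷ 0.25 = 3.
Likelihood ratio per clean scan = 1/6.
Target posterior odds = 0.01/0.99 = 1/99.
Need 3 × (1/6)ⁿ ≤ 1/99, i.e. (1/6)ⁿ ≤ 1/297.
(1/6)³ = 1/216 is still above 1/297 but (1/6)⁴ = 1/1296 is at or below it, so n = 4.

4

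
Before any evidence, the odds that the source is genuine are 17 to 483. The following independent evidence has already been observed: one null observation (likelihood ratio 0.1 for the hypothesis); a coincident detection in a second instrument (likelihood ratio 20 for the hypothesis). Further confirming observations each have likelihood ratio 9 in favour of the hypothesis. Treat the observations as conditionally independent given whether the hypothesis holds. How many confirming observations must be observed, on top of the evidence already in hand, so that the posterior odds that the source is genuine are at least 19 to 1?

3

Prior odds = 17/483.
Combined Bayes factor of the evidence already in hand = 0.1 × 20 = 2.
Odds after that evidence = (17/483) × 2 = 34/483.
Target odds = 19.
Need 9ⁿ ≥ 19 ÷ (34/483) = 9177/34.
9² = 81 falls short of 9177/34 but 9³ = 729 reaches it, so n = 3.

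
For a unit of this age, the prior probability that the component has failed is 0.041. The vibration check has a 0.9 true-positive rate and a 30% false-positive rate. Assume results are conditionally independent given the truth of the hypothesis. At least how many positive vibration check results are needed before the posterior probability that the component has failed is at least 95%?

6

Prior odds: 0.041 ÷ 0.959 = 41/959.
Likelihood ratio of a positive result = 0.9/0.3 = 3.
Target posterior odds = 0.95/0.05 = 19.
Need (41/959) × 3ⁿ ≥ 19, i.e. 3ⁿ ≥ 18221/41.
3⁵ = 243 falls short of 18221/41 but 3⁶ = 729 reaches it, so n = 6.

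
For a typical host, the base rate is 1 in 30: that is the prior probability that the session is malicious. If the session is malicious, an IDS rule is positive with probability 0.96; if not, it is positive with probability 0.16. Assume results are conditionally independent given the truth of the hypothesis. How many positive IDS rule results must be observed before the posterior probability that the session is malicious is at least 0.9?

Prior odds: (1/30) ÷ (29/30) = 1/29.
Likelihood ratio of a positive = 0.96/0.16 = 6.
Target odds: 0.9 ÷ 0.1 = 9.
Need (1/29) × 6ⁿ ≥ 9, i.e. 6ⁿ ≥ 261.
6³ = 216 falls short of 261 but 6⁴ = 1296 reaches it, so n = 4.

4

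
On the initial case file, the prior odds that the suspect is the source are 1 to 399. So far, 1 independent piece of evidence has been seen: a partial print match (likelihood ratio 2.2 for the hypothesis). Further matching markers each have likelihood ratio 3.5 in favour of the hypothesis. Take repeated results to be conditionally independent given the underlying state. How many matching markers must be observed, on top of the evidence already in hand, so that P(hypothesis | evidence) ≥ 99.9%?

10

Prior odds = 1/399.
Bayes factor of the evidence already in hand = 2.2.
Odds after that evidence = (1/399) × 2.2 = 11/1995.
Target odds = 0.999/0.001 = 999.
Need 3.5ⁿ ≥ 999 ÷ (11/1995) = 1993005/11.
3.5⁹ = 40353607/512 falls short of 1993005/11 but 3.5¹⁰ = 282475249/1024 reaches it, so n = 10.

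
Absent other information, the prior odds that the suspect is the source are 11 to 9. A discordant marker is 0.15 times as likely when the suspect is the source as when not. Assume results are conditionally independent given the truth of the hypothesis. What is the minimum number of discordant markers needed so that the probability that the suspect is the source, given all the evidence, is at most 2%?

Prior odds = 11/9.
Likelihood ratio per discordant marker = 0.15.
Target odds: 0.02 ÷ 0.98 = 1/49.
Need (11/9) × 0.15ⁿ ≤ 1/49, i.e. 0.15ⁿ ≤ 9/539.
0.15² = 0.0225 is still above 9/539 but 0.15³ = 0.003375 is at or below it, so n = 3.

3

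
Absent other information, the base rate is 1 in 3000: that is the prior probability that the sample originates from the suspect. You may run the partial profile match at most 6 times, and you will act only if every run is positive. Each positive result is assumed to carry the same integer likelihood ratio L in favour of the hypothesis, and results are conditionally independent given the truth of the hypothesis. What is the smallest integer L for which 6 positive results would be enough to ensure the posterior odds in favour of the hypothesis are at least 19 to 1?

Prior odds = (1/3000)/(2999/3000) = 1/2999.
Target odds = 19.
Need L⁶ ≥ 19 ÷ (1/2999) = 56981.
6⁶ = 46656 < 56981 ≤ 117649 = 7⁶, so L = 7.

7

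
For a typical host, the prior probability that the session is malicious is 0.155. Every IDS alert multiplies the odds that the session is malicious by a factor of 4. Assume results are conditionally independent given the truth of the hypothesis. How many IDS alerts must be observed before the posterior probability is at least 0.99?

Prior odds: 0.155 ÷ 0.845 = 31/169.
Likelihood ratio per IDS alert = 4.
Target posterior odds = 0.99/0.01 = 99.
Need (31/169) × 4ⁿ ≥ 99, i.e. 4ⁿ ≥ 16731/31.
4⁴ = 256 falls short of 16731/31 but 4⁵ = 1024 reaches it, so n = 5.

5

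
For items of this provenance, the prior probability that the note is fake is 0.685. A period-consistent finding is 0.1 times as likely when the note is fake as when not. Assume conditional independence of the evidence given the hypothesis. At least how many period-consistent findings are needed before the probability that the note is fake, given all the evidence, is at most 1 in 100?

Prior odds: 0.685 ÷ 0.315 = 137/63.
Likelihood ratio per period-consistent finding = 0.1.
Target odds: 0.01 ÷ 0.99 = 1/99.
Need (137/63) × 0.1ⁿ ≤ 1/99, i.e. 0.1ⁿ ≤ 7/1507.
0.1² = 0.01 is still above 7/1507 but 0.1³ = 0.001 is at or below it, so n = 3.

3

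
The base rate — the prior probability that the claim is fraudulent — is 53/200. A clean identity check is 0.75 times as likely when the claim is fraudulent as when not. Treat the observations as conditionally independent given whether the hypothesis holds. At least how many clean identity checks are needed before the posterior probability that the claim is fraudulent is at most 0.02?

Prior odds = 0.265/0.735 = 53/147.
Likelihood ratio per clean identity check = 0.75.
Target posterior odds = 0.02/0.98 = 1/49.
Require 0.75ⁿ ≤ 1/49 ÷ (53/147) = 3/53.
0.75⁹ = 19683/262144 is still above 3/53 but 0.75¹⁰ = 59049/1048576 is at or below it, so n = 10.

10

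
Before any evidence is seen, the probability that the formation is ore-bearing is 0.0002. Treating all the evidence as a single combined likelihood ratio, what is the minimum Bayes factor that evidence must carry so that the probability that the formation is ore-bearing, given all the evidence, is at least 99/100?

Prior odds = 0.0002/0.9998 = 1/4999.
Target odds = 0.99/0.01 = 99.
Required Bayes factor = 99 ÷ (1/4999) = 494901.

494901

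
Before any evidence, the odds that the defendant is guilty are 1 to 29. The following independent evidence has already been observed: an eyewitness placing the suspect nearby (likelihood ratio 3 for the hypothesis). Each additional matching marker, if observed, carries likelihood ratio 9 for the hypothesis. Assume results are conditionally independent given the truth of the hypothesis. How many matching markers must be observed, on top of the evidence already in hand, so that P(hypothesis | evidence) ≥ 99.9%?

Prior odds = 1/29.
Bayes factor of the evidence already in hand = 3.
Odds after that evidence = (1/29) × 3 = 3/29.
Target odds = 0.999/0.001 = 999.
Need 9ⁿ ≥ 999 ÷ (3/29) = 9657.
9⁴ = 6561 falls short of 9657 but 9⁵ = 59049 reaches it, so n = 5.

5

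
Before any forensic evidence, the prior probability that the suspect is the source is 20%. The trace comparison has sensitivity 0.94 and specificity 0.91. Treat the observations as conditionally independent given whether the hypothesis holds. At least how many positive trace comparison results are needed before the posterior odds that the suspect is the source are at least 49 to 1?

3

Prior odds = 0.2/0.8 = 0.25.
False-positive rate = 1 − 0.91 = 0.09; likelihood ratio of a positive = 0.94/0.09 = 94/9.
Target odds = 49.
Need 0.25 × (94/9)ⁿ ≥ 49, i.e. (94/9)ⁿ ≥ 196.
(94/9)² = 8836/81 falls short of 196 but (94/9)³ = 830584/729 reaches it, so n = 3.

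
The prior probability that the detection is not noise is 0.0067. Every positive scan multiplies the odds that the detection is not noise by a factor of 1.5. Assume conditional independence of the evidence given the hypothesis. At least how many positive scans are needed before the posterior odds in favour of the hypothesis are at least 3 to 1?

16

Prior odds = 0.0067/0.9933 = 67/9933.
Likelihood ratio per positive scan = 1.5.
Target odds = 3.
Require 1.5ⁿ ≥ 3 ÷ (67/9933) = 29799/67.
1.5¹⁵ = 14348907/32768 falls short of 29799/67 but 1.5¹⁶ = 43046721/65536 reaches it, so n = 16.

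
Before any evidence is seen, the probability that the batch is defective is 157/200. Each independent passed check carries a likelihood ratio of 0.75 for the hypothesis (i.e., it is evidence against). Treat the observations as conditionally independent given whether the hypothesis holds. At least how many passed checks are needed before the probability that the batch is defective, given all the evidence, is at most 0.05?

Prior odds: 0.785 ÷ 0.215 = 157/43.
Likelihood ratio per passed check = 0.75.
Target posterior odds = 0.05/0.95 = 1/19.
Need (157/43) × 0.75ⁿ ≤ 1/19, i.e. 0.75ⁿ ≤ 43/2983.
0.75¹⁴ = 4782969/268435456 is still above 43/2983 but 0.75¹⁵ ≈0.0133635 is at or below it, so n = 15.

15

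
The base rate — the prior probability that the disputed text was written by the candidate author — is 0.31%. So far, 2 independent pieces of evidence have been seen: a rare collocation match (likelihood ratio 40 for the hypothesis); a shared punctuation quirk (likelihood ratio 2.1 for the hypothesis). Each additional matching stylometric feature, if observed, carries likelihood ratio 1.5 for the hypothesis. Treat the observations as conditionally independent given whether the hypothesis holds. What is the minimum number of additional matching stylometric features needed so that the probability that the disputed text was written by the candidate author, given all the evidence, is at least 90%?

Prior odds = 0.0031/0.9969 = 31/9969.
Combined Bayes factor of the evidence already in hand = 40 × 2.1 = 84.
Odds after that evidence = (31/9969) × 84 = 868/3323.
Target odds = 0.9/0.1 = 9.
Need 1.5ⁿ ≥ 9 ÷ (868/3323) = 29907/868.
1.5⁸ = 25.62890625 falls short of 29907/868 but 1.5⁹ = 19683/512 reaches it, so n = 9.

9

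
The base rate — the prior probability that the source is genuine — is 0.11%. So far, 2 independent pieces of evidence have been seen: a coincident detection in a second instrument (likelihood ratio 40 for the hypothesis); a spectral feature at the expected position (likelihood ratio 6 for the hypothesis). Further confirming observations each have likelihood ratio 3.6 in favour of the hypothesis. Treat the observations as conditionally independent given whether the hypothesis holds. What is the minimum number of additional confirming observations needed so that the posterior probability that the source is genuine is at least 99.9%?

Prior odds = 0.0011/0.9989 = 11/9989.
Combined Bayes factor of the evidence already in hand = 40 × 6 = 240.
Odds after that evidence = (11/9989) × 240 = 2640/9989.
Target odds = 0.999/0.001 = 999.
Need 3.6ⁿ ≥ 999 ÷ (2640/9989) = 3326337/880.
3.6⁶ = 34012224/15625 falls short of 3326337/880 but 3.6⁷ = 612220032/78125 reaches it, so n = 7.

7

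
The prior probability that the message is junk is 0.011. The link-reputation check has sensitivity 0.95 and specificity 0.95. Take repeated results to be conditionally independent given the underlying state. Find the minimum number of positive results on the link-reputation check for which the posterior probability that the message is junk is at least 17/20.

3

Prior odds: 0.011 ÷ 0.989 = 11/989.
False-positive rate = 1 − 0.95 = 0.05; likelihood ratio of a positive = 0.95/0.05 = 19.
Target odds: 0.85 ÷ 0.15 = 17/3.
Require 19ⁿ ≥ 17/3 ÷ (11/989) = 16813/33.
19² = 361 falls short of 16813/33 but 19³ = 6859 reaches it, so n = 3.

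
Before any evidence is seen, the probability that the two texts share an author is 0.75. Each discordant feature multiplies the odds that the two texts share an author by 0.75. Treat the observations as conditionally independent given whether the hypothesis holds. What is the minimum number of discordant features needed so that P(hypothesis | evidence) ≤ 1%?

20

Prior odds = 0.75/0.25 = 3.
Likelihood ratio per discordant feature = 0.75.
Target posterior odds = 0.01/0.99 = 1/99.
Need 3 × 0.75ⁿ ≤ 1/99, i.e. 0.75ⁿ ≤ 1/297.
0.75¹⁹ ≈0.00422828 is still above 1/297 but 0.75²⁰ ≈0.00317121 is at or below it, so n = 20.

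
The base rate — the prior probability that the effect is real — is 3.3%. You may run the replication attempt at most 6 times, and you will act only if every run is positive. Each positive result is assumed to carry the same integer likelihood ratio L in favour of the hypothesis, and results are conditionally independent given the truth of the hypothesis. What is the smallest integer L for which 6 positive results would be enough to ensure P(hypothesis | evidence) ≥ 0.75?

Prior odds = 0.033/0.967 = 33/967.
Target odds = 0.75/0.25 = 3.
Need L⁶ ≥ 3 ÷ (33/967) = 967/11.
2⁶ = 64 < 967/11 ≤ 729 = 3⁶, so L = 3.

3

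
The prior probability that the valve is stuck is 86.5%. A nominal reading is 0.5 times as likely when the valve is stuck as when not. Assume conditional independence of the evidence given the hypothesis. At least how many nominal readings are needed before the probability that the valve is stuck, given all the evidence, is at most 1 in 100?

Prior odds = 0.865/0.135 = 173/27.
Likelihood ratio per nominal reading = 0.5.
Target posterior odds = 0.01/0.99 = 1/99.
Need (173/27) × 0.5ⁿ ≤ 1/99, i.e. 0.5ⁿ ≤ 3/1903.
0.5⁹ = 0.001953125 is still above 3/1903 but 0.5¹⁰ = 1/1024 is at or below it, so n = 10.

10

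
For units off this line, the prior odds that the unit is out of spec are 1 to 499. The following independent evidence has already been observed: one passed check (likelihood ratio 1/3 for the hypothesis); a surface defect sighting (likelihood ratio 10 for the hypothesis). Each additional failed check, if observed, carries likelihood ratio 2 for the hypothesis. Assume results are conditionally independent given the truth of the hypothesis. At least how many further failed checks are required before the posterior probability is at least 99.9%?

18

Prior odds = 1/499.
Combined Bayes factor of the evidence already in hand = (1/3) × 10 = 10/3.
Odds after that evidence = (1/499) × 10/3 = 10/1497.
Target odds = 0.999/0.001 = 999.
Need 2ⁿ ≥ 999 ÷ (10/1497) = 149550.3.
2¹⁷ = 131072 falls short of 149550.3 but 2¹⁸ = 262144 reaches it, so n = 18.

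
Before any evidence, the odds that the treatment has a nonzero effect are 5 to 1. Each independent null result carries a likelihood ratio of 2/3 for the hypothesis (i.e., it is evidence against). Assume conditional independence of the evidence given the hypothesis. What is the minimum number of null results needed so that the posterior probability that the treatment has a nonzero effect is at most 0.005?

18

Prior odds = 5.
Likelihood ratio per null result = 2/3.
Target posterior odds = 0.005/0.995 = 1/199.
Require (2/3)ⁿ ≤ 1/199 ÷ 5 = 1/995.
(2/3)¹⁷ = 131072/129140163 is still above 1/995 but (2/3)¹⁸ = 262144/387420489 is at or below it, so n = 18.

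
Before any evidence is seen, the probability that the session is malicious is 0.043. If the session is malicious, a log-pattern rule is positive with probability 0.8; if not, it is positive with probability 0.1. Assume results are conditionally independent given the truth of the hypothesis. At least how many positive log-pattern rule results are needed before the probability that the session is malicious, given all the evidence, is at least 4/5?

3

Prior odds: 0.043 ÷ 0.957 = 43/957.
Likelihood ratio of a positive = 0.8/0.1 = 8.
Target posterior odds = 0.8/0.2 = 4.
Require 8ⁿ ≥ 4 ÷ (43/957) = 3828/43.
8² = 64 falls short of 3828/43 but 8³ = 512 reaches it, so n = 3.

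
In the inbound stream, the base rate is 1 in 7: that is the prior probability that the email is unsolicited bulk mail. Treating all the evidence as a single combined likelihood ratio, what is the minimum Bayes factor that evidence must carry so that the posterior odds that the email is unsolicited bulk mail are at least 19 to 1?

114

Prior odds = (1/7)/(6/7) = 1/6.
Target odds = 19.
Required Bayes factor = 19 ÷ (1/6) = 114.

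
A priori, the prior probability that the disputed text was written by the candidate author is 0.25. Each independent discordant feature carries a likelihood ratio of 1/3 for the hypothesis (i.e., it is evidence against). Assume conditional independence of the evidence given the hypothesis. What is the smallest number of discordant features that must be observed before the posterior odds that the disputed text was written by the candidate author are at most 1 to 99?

Prior odds = 0.25/0.75 = 1/3.
Likelihood ratio per discordant feature = 1/3.
Target odds = 1/99.
Require (1/3)ⁿ ≤ 1/99 ÷ (1/3) = 1/33.
(1/3)³ = 1/27 is still above 1/33 but (1/3)⁴ = 1/81 is at or below it, so n = 4.

4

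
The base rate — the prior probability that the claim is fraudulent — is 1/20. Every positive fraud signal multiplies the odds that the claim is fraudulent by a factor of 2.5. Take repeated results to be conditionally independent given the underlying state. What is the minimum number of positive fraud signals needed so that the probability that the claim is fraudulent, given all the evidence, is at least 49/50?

8

Prior odds = 0.05/0.95 = 1/19.
Likelihood ratio per positive fraud signal = 2.5.
Target odds: 0.98 ÷ 0.02 = 49.
Need (1/19) × 2.5ⁿ ≥ 49, i.e. 2.5ⁿ ≥ 931.
2.5⁷ = 610.3515625 falls short of 931 but 2.5⁸ = 390625/256 reaches it, so n = 8.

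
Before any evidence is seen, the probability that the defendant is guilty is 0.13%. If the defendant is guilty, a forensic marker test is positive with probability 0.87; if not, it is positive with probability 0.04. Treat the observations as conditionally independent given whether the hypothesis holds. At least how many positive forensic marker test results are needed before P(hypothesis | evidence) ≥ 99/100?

4

Prior odds = 0.0013/0.9987 = 13/9987.
Likelihood ratio of a positive = 0.87/0.04 = 21.75.
Target posterior odds = 0.99/0.01 = 99.
Require 21.75ⁿ ≥ 99 ÷ (13/9987) = 988713/13.
21.75³ = 658503/64 falls short of 988713/13 but 21.75⁴ = 57289761/256 reaches it, so n = 4.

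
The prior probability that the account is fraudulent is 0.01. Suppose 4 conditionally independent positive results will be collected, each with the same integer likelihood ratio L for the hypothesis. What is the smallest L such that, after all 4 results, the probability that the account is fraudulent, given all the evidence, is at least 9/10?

6

Prior odds = 0.01/0.99 = 1/99.
Target odds = 0.9/0.1 = 9.
Need L⁴ ≥ 9 ÷ (1/99) = 891.
5⁴ = 625 < 891 ≤ 1296 = 6⁴, so L = 6.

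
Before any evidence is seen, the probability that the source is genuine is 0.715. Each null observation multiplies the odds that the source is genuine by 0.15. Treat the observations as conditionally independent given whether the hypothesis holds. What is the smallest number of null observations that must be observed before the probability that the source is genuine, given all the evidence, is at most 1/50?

3

Prior odds: 0.715 ÷ 0.285 = 143/57.
Likelihood ratio per null observation = 0.15.
Target odds: 0.02 ÷ 0.98 = 1/49.
Require 0.15ⁿ ≤ 1/49 ÷ (143/57) = 57/7007.
0.15² = 0.0225 is still above 57/7007 but 0.15³ = 0.003375 is at or below it, so n = 3.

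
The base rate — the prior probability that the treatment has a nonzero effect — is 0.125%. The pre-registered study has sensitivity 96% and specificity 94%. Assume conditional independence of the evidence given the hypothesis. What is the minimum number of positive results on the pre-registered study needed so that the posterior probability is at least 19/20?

Prior odds = 0.00125/0.99875 = 1/799.
False-positive rate = 1 − 0.94 = 0.06; likelihood ratio of a positive = 0.96/0.06 = 16.
Target odds: 0.95 ÷ 0.05 = 19.
Need (1/799) × 16ⁿ ≥ 19, i.e. 16ⁿ ≥ 15181.
16³ = 4096 falls short of 15181 but 16⁴ = 65536 reaches it, so n = 4.

4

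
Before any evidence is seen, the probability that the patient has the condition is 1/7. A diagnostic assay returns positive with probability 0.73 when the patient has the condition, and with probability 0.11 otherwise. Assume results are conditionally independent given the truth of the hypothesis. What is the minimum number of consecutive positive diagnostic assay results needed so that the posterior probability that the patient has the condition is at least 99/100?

4

Prior odds = (1/7)/(6/7) = 1/6.
Likelihood ratio of a positive result = 0.73/0.11 = 73/11.
Target odds: 0.99 ÷ 0.01 = 99.
Need (1/6) × (73/11)ⁿ ≥ 99, i.e. (73/11)ⁿ ≥ 594.
(73/11)³ = 389017/1331 falls short of 594 but (73/11)⁴ = 28398241/14641 reaches it, so n = 4.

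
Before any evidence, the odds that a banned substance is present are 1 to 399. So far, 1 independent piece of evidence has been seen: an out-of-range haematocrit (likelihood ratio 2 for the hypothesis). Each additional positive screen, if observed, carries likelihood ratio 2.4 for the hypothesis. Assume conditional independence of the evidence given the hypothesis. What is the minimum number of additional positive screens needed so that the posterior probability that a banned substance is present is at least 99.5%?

Prior odds = 1/399.
Bayes factor of the evidence already in hand = 2.
Odds after that evidence = (1/399) × 2 = 2/399.
Target odds = 0.995/0.005 = 199.
Need 2.4ⁿ ≥ 199 ÷ (2/399) = 39700.5.
2.4¹² ≈36520.3 falls short of 39700.5 but 2.4¹³ ≈87648.8 reaches it, so n = 13.

13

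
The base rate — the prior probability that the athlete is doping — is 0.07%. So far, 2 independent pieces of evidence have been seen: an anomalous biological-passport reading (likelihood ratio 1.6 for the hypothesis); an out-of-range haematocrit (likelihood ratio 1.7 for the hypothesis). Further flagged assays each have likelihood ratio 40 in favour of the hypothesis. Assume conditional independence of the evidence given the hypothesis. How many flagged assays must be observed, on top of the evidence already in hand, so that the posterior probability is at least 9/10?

Prior odds = 0.0007/0.9993 = 7/9993.
Combined Bayes factor of the evidence already in hand = 1.6 × 1.7 = 2.72.
Odds after that evidence = (7/9993) × 2.72 = 476/249825.
Target odds = 0.9/0.1 = 9.
Need 40ⁿ ≥ 9 ÷ (476/249825) = 2248425/476.
40² = 1600 falls short of 2248425/476 but 40³ = 64000 reaches it, so n = 3.

3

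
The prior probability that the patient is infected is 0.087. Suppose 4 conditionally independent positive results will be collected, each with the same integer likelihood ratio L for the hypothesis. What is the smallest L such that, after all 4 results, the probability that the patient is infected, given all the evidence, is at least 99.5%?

Prior odds = 0.087/0.913 = 87/913.
Target odds = 0.995/0.005 = 199.
Need L⁴ ≥ 199 ÷ (87/913) = 181687/87.
6⁴ = 1296 < 181687/87 ≤ 2401 = 7⁴, so L = 7.

7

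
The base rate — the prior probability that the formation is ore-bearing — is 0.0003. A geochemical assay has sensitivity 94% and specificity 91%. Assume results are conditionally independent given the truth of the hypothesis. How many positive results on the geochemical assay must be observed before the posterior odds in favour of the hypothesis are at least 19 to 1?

Prior odds = 0.0003/0.9997 = 3/9997.
False-positive rate = 1 − 0.91 = 0.09; likelihood ratio of a positive = 0.94/0.09 = 94/9.
Target odds = 19.
Require (94/9)ⁿ ≥ 19 ÷ (3/9997) = 189943/3.
(94/9)⁴ = 78074896/6561 falls short of 189943/3 but (94/9)⁵ ≈124287 reaches it, so n = 5.

5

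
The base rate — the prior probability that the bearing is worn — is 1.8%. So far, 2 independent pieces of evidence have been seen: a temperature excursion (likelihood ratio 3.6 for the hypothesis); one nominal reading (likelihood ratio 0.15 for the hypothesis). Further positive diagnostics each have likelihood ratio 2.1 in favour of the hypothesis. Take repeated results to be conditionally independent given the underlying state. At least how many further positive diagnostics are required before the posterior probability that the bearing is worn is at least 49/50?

Prior odds = 0.018/0.982 = 9/491.
Combined Bayes factor of the evidence already in hand = 3.6 × 0.15 = 0.54.
Odds after that evidence = (9/491) × 0.54 = 243/24550.
Target odds = 0.98/0.02 = 49.
Need 2.1ⁿ ≥ 49 ÷ (243/24550) = 1202950/243.
2.1¹¹ ≈3502.78 falls short of 1202950/243 but 2.1¹² ≈7355.83 reaches it, so n = 12.

12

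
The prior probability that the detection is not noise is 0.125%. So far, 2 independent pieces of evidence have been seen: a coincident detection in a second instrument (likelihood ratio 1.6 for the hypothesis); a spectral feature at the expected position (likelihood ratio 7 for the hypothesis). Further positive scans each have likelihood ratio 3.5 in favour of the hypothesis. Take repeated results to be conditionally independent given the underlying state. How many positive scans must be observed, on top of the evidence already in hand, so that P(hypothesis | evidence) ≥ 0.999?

9

Prior odds = 0.00125/0.99875 = 1/799.
Combined Bayes factor of the evidence already in hand = 1.6 × 7 = 11.2.
Odds after that evidence = (1/799) × 11.2 = 56/3995.
Target odds = 0.999/0.001 = 999.
Need 3.5ⁿ ≥ 999 ÷ (56/3995) = 3991005/56.
3.5⁸ = 5764801/256 falls short of 3991005/56 but 3.5⁹ = 40353607/512 reaches it, so n = 9.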